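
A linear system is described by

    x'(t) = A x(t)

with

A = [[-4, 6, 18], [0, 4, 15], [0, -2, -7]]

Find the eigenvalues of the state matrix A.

-4, -2, -1

det(sI - A) = s^3 - (tr A)s^2 + (M11 + M22 + M33)s - det A, where Mii is the 2×2 principal minor of A obtained by deleting row i and column i.
tr A = (-4) + 4 + (-7) = -7; M11 = 4·(-7) - 15·(-2) = -28 - (-30) = 2; M22 = (-4)·(-7) - 18·0 = 28 - 0 = 28; M33 = (-4)·4 - 6·0 = -16 - 0 = -16; sum of minors = 14.
det A = (-4)·(4·(-7) - 15·(-2)) - 6·(0·(-7) - 15·0) + 18·(0·(-2) - 4·0) = (-4)·2 - 6·0 + 18·0 = -8.
So p(s) = det(sI - A) = s^3 + 7s^2 + 14s + 8.
Rational-root test: any integer root divides 8. Testing small divisors, s = -1 works: p(-1) = -1 + 7 + (-14) + 8 = 0, so (s + 1) is a factor.
Dividing, p(s) = (s + 1)(s^2 + 6s + 8).
Factor s^2 + 6s + 8: two numbers with sum -6 and product 8 are -2 and -4, so s^2 + 6s + 8 = (s + 2)(s + 4).
Hence p(s) = (s + 1) (s + 2) (s + 4), with roots -4, -2, -1.
All eigenvalues have negative real part, so the system is asymptotically stable.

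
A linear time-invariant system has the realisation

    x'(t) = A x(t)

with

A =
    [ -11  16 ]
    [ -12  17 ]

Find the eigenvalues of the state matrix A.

1, 5

det(sI - A) = s^2 - (tr A)s + det A, with tr A = (-11) + 17 = 6 and det A = (-11)·17 - 16·(-12) = -187 - (-192) = 5.
So p(s) = det(sI - A) = s^2 - 6s + 5.
Factor s^2 - 6s + 5: two numbers with sum 6 and product 5 are 5 and 1, so s^2 - 6s + 5 = (s - 5)(s - 1).
Hence p(s) = (s - 5) (s - 1), with roots 1, 5.
At least one eigenvalue has non-negative real part, so the system is not asymptotically stable.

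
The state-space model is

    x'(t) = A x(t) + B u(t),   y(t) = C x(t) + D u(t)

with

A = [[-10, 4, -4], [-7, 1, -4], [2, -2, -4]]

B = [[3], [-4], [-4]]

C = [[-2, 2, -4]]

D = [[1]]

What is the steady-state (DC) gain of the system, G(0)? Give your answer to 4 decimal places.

G(0) = C(-A)^{-1}B + D = -C A^{-1} B + D.
det A = -72, so A^{-1} = (1/-72)·adj(A) = [[1/6, -1/3, 1/6], [1/2, -2/3, 1/6], [-1/6, 1/6, -1/4]]
A^{-1} B = [7/6, 7/2, -1/6]^T
C A^{-1} B = 16/3
G(0) = D - C A^{-1} B = 1 - (16/3) = -13/3 ≈ -4.3333

-4.3333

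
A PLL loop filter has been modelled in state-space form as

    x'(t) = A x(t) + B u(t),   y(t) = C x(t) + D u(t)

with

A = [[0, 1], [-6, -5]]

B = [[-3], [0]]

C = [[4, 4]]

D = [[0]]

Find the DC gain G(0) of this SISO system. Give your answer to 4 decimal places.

2.0000

G(0) = C(-A)^{-1}B + D = -C A^{-1} B + D.
det A = 6, so A^{-1} = (1/6)·adj(A) = [[-5/6, -1/6], [1, 0]]
A^{-1} B = [5/2, -3]^T
C A^{-1} B = -2
G(0) = D - C A^{-1} B = 0 - (-2) = 2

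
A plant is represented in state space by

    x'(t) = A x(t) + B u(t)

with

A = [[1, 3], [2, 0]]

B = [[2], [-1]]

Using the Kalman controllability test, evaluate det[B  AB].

AB = [[-1], [4]]
Controllability matrix C = [B  AB] = [[2, -1], [-1, 4]]
det(C) = 2·4 - (-1)·(-1) = 8 - 1 = 7
Since det(C) ≠ 0, rank(C) = 2 and the system is completely controllable.

7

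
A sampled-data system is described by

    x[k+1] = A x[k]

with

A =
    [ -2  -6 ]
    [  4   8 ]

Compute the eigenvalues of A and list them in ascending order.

det(zI - A) = z^2 - (tr A)z + det A, with tr A = (-2) + 8 = 6 and det A = (-2)·8 - (-6)·4 = -16 - (-24) = 8.
So p(z) = det(zI - A) = z^2 - 6z + 8.
Factor z^2 - 6z + 8: two numbers with sum 6 and product 8 are 4 and 2, so z^2 - 6z + 8 = (z - 4)(z - 2).
Hence p(z) = (z - 4) (z - 2), with roots 2, 4.

2, 4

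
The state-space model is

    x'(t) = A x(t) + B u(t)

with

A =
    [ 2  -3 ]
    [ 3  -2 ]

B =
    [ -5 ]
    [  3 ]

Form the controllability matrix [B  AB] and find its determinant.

162

AB = [[-19], [-21]]
Controllability matrix C = [B  AB] = [[-5, -19], [3, -21]]
det(C) = (-5)·(-21) - (-19)·3 = 105 - (-57) = 162
Since det(C) ≠ 0, rank(C) = 2 and the system is completely controllable.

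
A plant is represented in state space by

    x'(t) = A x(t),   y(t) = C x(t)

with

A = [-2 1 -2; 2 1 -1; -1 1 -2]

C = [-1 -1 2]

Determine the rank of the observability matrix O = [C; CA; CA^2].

CA = [[-2, 0, -1]]
CA^2 = [[5, -3, 6]]
Observability matrix O = [C; CA; CA^2] = [[-1, -1, 2], [-2, 0, -1], [5, -3, 6]]
det(O) = (-1)·(0·6 - (-1)·(-3)) - (-1)·((-2)·6 - (-1)·5) + 2·((-2)·(-3) - 0·5) = (-1)·(-3) - (-1)·(-7) + 2·6 = 8 ≠ 0, so rank(O) = 3.
rank(O) = 3 = n, so the pair (A, C) is completely observable.

3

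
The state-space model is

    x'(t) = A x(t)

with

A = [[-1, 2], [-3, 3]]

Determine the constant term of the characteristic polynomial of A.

3

For a 2×2 matrix, det(sI - A) = s^2 - (tr A)s + det A.
tr A = 2, det A = 3.
So p(s) = s^2 - 2s + 3.
The constant term is 3.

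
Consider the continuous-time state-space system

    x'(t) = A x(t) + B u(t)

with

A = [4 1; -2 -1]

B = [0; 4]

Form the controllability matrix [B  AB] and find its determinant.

-16

AB = [[4], [-4]]
Controllability matrix C = [B  AB] = [[0, 4], [4, -4]]
det(C) = 0·(-4) - 4·4 = 0 - 16 = -16
Since det(C) ≠ 0, rank(C) = 2 and the system is completely controllable.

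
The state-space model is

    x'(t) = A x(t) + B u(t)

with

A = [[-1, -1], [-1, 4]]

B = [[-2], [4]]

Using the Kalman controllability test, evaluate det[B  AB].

-28

AB = [[-2], [18]]
Controllability matrix C = [B  AB] = [[-2, -2], [4, 18]]
det(C) = (-2)·18 - (-2)·4 = -36 - (-8) = -28
Since det(C) ≠ 0, rank(C) = 2 and the system is completely controllable.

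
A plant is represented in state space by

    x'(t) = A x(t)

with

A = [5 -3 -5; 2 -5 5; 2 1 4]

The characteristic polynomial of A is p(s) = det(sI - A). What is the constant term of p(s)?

Expand det(sI - A) for the 3×3 matrix.
p(s) = s^3 - 4s^2 - 14s + 191.
(Check: constant term = det(-A) = (-1)^3 det A = 191; coefficient of s^2 = -tr A = -4.)
The constant term is 191.

191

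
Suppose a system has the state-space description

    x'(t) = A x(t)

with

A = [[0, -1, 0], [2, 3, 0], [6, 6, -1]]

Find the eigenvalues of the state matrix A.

-1, 1, 2

det(sI - A) = s^3 - (tr A)s^2 + (M11 + M22 + M33)s - det A, where Mii is the 2×2 principal minor of A obtained by deleting row i and column i.
tr A = 0 + 3 + (-1) = 2; M11 = 3·(-1) - 0·6 = -3 - 0 = -3; M22 = 0·(-1) - 0·6 = 0 - 0 = 0; M33 = 0·3 - (-1)·2 = 0 - (-2) = 2; sum of minors = -1.
det A = 0·(3·(-1) - 0·6) - (-1)·(2·(-1) - 0·6) + 0·(2·6 - 3·6) = 0·(-3) - (-1)·(-2) + 0·(-6) = -2.
So p(s) = det(sI - A) = s^3 - 2s^2 - s + 2.
Rational-root test: any integer root divides 2. Testing small divisors, s = -1 works: p(-1) = -1 + (-2) + 1 + 2 = 0, so (s + 1) is a factor.
Dividing, p(s) = (s + 1)(s^2 - 3s + 2).
Factor s^2 - 3s + 2: two numbers with sum 3 and product 2 are 2 and 1, so s^2 - 3s + 2 = (s - 2)(s - 1).
Hence p(s) = (s - 2) (s - 1) (s + 1), with roots -1, 1, 2.
At least one eigenvalue has non-negative real part, so the system is not asymptotically stable.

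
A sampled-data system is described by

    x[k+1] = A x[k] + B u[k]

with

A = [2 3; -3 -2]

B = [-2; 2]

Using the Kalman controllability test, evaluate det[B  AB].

AB = [[2], [2]]
Controllability matrix C = [B  AB] = [[-2, 2], [2, 2]]
det(C) = (-2)·2 - 2·2 = -4 - 4 = -8
Since det(C) ≠ 0, rank(C) = 2 and the system is completely controllable.

-8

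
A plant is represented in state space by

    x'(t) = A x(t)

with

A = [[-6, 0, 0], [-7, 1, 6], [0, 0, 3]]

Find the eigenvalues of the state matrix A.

-6, 1, 3

det(sI - A) = s^3 - (tr A)s^2 + (M11 + M22 + M33)s - det A, where Mii is the 2×2 principal minor of A obtained by deleting row i and column i.
tr A = (-6) + 1 + 3 = -2; M11 = 1·3 - 6·0 = 3 - 0 = 3; M22 = (-6)·3 - 0·0 = -18 - 0 = -18; M33 = (-6)·1 - 0·(-7) = -6 - 0 = -6; sum of minors = -21.
det A = (-6)·(1·3 - 6·0) - 0·((-7)·3 - 6·0) + 0·((-7)·0 - 1·0) = (-6)·3 - 0·(-21) + 0·0 = -18.
So p(s) = det(sI - A) = s^3 + 2s^2 - 21s + 18.
Rational-root test: any integer root divides 18. Testing small divisors, s = 1 works: p(1) = 1 + 2 + (-21) + 18 = 0, so (s - 1) is a factor.
Dividing, p(s) = (s - 1)(s^2 + 3s - 18).
Factor s^2 + 3s - 18: two numbers with sum -3 and product -18 are 3 and -6, so s^2 + 3s - 18 = (s - 3)(s + 6).
Hence p(s) = (s - 3) (s - 1) (s + 6), with roots -6, 1, 3.
At least one eigenvalue has non-negative real part, so the system is not asymptotically stable.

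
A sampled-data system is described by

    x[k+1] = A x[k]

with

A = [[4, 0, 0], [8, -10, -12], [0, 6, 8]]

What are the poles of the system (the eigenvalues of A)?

-4, 2, 4

det(zI - A) = z^3 - (tr A)z^2 + (M11 + M22 + M33)z - det A, where Mii is the 2×2 principal minor of A obtained by deleting row i and column i.
tr A = 4 + (-10) + 8 = 2; M11 = (-10)·8 - (-12)·6 = -80 - (-72) = -8; M22 = 4·8 - 0·0 = 32 - 0 = 32; M33 = 4·(-10) - 0·8 = -40 - 0 = -40; sum of minors = -16.
det A = 4·((-10)·8 - (-12)·6) - 0·(8·8 - (-12)·0) + 0·(8·6 - (-10)·0) = 4·(-8) - 0·64 + 0·48 = -32.
So p(z) = det(zI - A) = z^3 - 2z^2 - 16z + 32.
Rational-root test: any integer root divides 32. Testing small divisors, z = 2 works: p(2) = 8 + (-8) + (-32) + 32 = 0, so (z - 2) is a factor.
Dividing, p(z) = (z - 2)(z^2 - 16).
Factor z^2 - 16: two numbers with sum 0 and product -16 are 4 and -4, so z^2 - 16 = (z - 4)(z + 4).
Hence p(z) = (z - 4) (z - 2) (z + 4), with roots -4, 2, 4.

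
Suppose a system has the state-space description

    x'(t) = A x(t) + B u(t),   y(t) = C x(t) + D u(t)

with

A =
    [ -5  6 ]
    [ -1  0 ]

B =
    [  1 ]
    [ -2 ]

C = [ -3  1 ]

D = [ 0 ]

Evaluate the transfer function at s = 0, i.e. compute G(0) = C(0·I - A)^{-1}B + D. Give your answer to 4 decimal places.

G(0) = C(-A)^{-1}B + D = -C A^{-1} B + D.
det A = 6, so A^{-1} = (1/6)·adj(A) = [[0, -1], [1/6, -5/6]]
A^{-1} B = [2, 11/6]^T
C A^{-1} B = -25/6
G(0) = D - C A^{-1} B = 0 - (-25/6) = 25/6 ≈ 4.1667

4.1667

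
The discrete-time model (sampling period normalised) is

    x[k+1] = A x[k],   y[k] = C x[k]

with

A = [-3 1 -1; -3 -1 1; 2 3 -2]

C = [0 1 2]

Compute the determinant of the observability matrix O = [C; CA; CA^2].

CA = [[1, 5, -3]]
CA^2 = [[-24, -13, 10]]
Observability matrix O = [C; CA; CA^2] = [[0, 1, 2], [1, 5, -3], [-24, -13, 10]]
Expanding along the first row, det(O) = 0·(5·10 - (-3)·(-13)) - 1·(1·10 - (-3)·(-24)) + 2·(1·(-13) - 5·(-24)) = 0·11 - 1·(-62) + 2·107 = 276
Since det(O) ≠ 0, rank(O) = 3 and the system is completely observable.

276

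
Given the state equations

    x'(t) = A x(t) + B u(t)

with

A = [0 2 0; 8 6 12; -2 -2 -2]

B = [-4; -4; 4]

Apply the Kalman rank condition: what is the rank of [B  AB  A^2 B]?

1

AB = [[-8], [-8], [8]]
A^2B = [[-16], [-16], [16]]
Controllability matrix C = [B  AB  A^2B] = [[-4, -8, -16], [-4, -8, -16], [4, 8, 16]]
Every column of C is a scalar multiple of column 1 = [-4, -4, 4] (multipliers 1, 2, 4), so the columns span a one-dimensional space.
C ≠ 0, hence rank(C) = 1.
rank(C) = 1 < n = 3, so the pair (A, B) is not completely controllable.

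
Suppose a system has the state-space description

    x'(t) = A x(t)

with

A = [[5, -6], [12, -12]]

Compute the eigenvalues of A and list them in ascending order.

det(sI - A) = s^2 - (tr A)s + det A, with tr A = 5 + (-12) = -7 and det A = 5·(-12) - (-6)·12 = -60 - (-72) = 12.
So p(s) = det(sI - A) = s^2 + 7s + 12.
Factor s^2 + 7s + 12: two numbers with sum -7 and product 12 are -3 and -4, so s^2 + 7s + 12 = (s + 3)(s + 4).
Hence p(s) = (s + 3) (s + 4), with roots -4, -3.
All eigenvalues have negative real part, so the system is asymptotically stable.

-4, -3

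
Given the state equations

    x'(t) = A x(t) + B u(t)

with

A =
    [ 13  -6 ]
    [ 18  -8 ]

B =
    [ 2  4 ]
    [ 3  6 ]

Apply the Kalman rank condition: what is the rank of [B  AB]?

AB = [[8, 16], [12, 24]]
Controllability matrix C = [B  AB] = [[2, 4, 8, 16], [3, 6, 12, 24]]
Every column of C is a scalar multiple of column 1 = [2, 3] (multipliers 1, 2, 4, 8), so the columns span a one-dimensional space.
C ≠ 0, hence rank(C) = 1.
rank(C) = 1 < n = 2, so the pair (A, B) is not completely controllable.

1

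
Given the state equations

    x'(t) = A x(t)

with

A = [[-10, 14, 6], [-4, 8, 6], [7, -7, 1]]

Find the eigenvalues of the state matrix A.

-6, 1, 4

det(sI - A) = s^3 - (tr A)s^2 + (M11 + M22 + M33)s - det A, where Mii is the 2×2 principal minor of A obtained by deleting row i and column i.
tr A = (-10) + 8 + 1 = -1; M11 = 8·1 - 6·(-7) = 8 - (-42) = 50; M22 = (-10)·1 - 6·7 = -10 - 42 = -52; M33 = (-10)·8 - 14·(-4) = -80 - (-56) = -24; sum of minors = -26.
det A = (-10)·(8·1 - 6·(-7)) - 14·((-4)·1 - 6·7) + 6·((-4)·(-7) - 8·7) = (-10)·50 - 14·(-46) + 6·(-28) = -24.
So p(s) = det(sI - A) = s^3 + s^2 - 26s + 24.
Rational-root test: any integer root divides 24. Testing small divisors, s = 1 works: p(1) = 1 + 1 + (-26) + 24 = 0, so (s - 1) is a factor.
Dividing, p(s) = (s - 1)(s^2 + 2s - 24).
Factor s^2 + 2s - 24: two numbers with sum -2 and product -24 are 4 and -6, so s^2 + 2s - 24 = (s - 4)(s + 6).
Hence p(s) = (s - 4) (s - 1) (s + 6), with roots -6, 1, 4.
At least one eigenvalue has non-negative real part, so the system is not asymptotically stable.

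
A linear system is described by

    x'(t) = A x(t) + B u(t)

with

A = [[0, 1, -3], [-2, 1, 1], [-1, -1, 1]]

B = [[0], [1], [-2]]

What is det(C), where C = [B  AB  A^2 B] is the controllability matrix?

275

AB = [[7], [-1], [-3]]
A^2B = [[8], [-18], [-9]]
Controllability matrix C = [B  AB  A^2B] = [[0, 7, 8], [1, -1, -18], [-2, -3, -9]]
Expanding along the first row, det(C) = 0·((-1)·(-9) - (-18)·(-3)) - 7·(1·(-9) - (-18)·(-2)) + 8·(1·(-3) - (-1)·(-2)) = 0·(-45) - 7·(-45) + 8·(-5) = 275
Since det(C) ≠ 0, rank(C) = 3 and the system is completely controllable.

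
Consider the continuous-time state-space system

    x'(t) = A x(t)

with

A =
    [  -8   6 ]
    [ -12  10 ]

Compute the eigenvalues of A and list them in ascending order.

-2, 4

det(sI - A) = s^2 - (tr A)s + det A, with tr A = (-8) + 10 = 2 and det A = (-8)·10 - 6·(-12) = -80 - (-72) = -8.
So p(s) = det(sI - A) = s^2 - 2s - 8.
Factor s^2 - 2s - 8: two numbers with sum 2 and product -8 are 4 and -2, so s^2 - 2s - 8 = (s - 4)(s + 2).
Hence p(s) = (s - 4) (s + 2), with roots -2, 4.
At least one eigenvalue has non-negative real part, so the system is not asymptotically stable.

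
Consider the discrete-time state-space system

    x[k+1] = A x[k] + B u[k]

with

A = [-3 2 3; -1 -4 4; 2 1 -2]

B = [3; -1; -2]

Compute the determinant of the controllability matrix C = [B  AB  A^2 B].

AB = [[-17], [-7], [9]]
A^2B = [[64], [81], [-59]]
Controllability matrix C = [B  AB  A^2B] = [[3, -17, 64], [-1, -7, 81], [-2, 9, -59]]
Expanding along the first row, det(C) = 3·((-7)·(-59) - 81·9) - (-17)·((-1)·(-59) - 81·(-2)) + 64·((-1)·9 - (-7)·(-2)) = 3·(-316) - (-17)·221 + 64·(-23) = 1337
Since det(C) ≠ 0, rank(C) = 3 and the system is completely controllable.

1337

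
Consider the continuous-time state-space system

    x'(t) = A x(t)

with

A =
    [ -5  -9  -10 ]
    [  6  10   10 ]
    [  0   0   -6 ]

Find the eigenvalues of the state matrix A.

-6, 1, 4

det(sI - A) = s^3 - (tr A)s^2 + (M11 + M22 + M33)s - det A, where Mii is the 2×2 principal minor of A obtained by deleting row i and column i.
tr A = (-5) + 10 + (-6) = -1; M11 = 10·(-6) - 10·0 = -60 - 0 = -60; M22 = (-5)·(-6) - (-10)·0 = 30 - 0 = 30; M33 = (-5)·10 - (-9)·6 = -50 - (-54) = 4; sum of minors = -26.
det A = (-5)·(10·(-6) - 10·0) - (-9)·(6·(-6) - 10·0) + (-10)·(6·0 - 10·0) = (-5)·(-60) - (-9)·(-36) + (-10)·0 = -24.
So p(s) = det(sI - A) = s^3 + s^2 - 26s + 24.
Rational-root test: any integer root divides 24. Testing small divisors, s = 1 works: p(1) = 1 + 1 + (-26) + 24 = 0, so (s - 1) is a factor.
Dividing, p(s) = (s - 1)(s^2 + 2s - 24).
Factor s^2 + 2s - 24: two numbers with sum -2 and product -24 are 4 and -6, so s^2 + 2s - 24 = (s - 4)(s + 6).
Hence p(s) = (s - 4) (s - 1) (s + 6), with roots -6, 1, 4.
At least one eigenvalue has non-negative real part, so the system is not asymptotically stable.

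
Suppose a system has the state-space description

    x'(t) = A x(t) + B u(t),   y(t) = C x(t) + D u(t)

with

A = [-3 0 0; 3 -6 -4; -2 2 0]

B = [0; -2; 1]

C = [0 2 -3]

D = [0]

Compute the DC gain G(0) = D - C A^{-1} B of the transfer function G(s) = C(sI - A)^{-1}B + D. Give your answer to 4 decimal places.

-1.7500

G(0) = C(-A)^{-1}B + D = -C A^{-1} B + D.
det A = -24, so A^{-1} = (1/-24)·adj(A) = [[-1/3, 0, 0], [-1/3, 0, 1/2], [1/4, -1/4, -3/4]]
A^{-1} B = [0, 1/2, -1/4]^T
C A^{-1} B = 7/4
G(0) = D - C A^{-1} B = 0 - (7/4) = -7/4 ≈ -1.7500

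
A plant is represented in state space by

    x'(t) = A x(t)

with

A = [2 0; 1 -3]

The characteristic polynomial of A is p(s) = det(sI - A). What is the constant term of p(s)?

-6

For a 2×2 matrix, det(sI - A) = s^2 - (tr A)s + det A.
tr A = -1, det A = -6.
So p(s) = s^2 + s - 6.
The constant term is -6.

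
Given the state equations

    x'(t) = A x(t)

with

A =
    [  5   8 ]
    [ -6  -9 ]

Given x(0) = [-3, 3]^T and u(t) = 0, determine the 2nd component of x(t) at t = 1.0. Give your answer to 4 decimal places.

0.1494

det(sI - A) = s^2 - (tr A)s + det A, with tr A = 5 + (-9) = -4 and det A = 5·(-9) - 8·(-6) = -45 - (-48) = 3.
So p(s) = det(sI - A) = s^2 + 4s + 3.
Factor s^2 + 4s + 3: two numbers with sum -4 and product 3 are -1 and -3, so s^2 + 4s + 3 = (s + 1)(s + 3).
Hence p(s) = (s + 1) (s + 3), with roots -3, -1.
The eigenvalues -3, -1 are distinct and real, so A is diagonalisable and x(t) = e^{At} x(0) = V diag(e^{λ_i t}) V^{-1} x(0), where the columns of V are the eigenvectors.
λ = -3: A - (-3)I = [[8, 8], [-6, -6]]. Row 1 gives 8·v1 + 8·v2 = 0, so take v_1 = [1, -1]^T.
λ = -1: A - (-1)I = [[6, 8], [-6, -8]]. Row 1 gives 6·v1 + 8·v2 = 0, so take v_2 = [-4, 3]^T.
V = [v_1 v_2] = [[1, -4], [-1, 3]] has det V = -1, so V^{-1} = adj(V)/det V = [[-3, -4], [-1, -1]].
Modal coordinates z(0) = V^{-1} x(0): (-3)·(-3) + (-4)·3 = -3; (-1)·(-3) + (-1)·3 = 0; so z(0) = [-3, 0]^T.
x_2(t) = Σ_i (v_i)_2 · z_i(0) · e^{λ_i t} (row 2 of V times the modal terms).
x_2(1.0) = (-1)·(-3)·e^{-3·1.0} + 3·0·e^{-1·1.0} = 3·0.049787 + 0·0.367879 = 0.1494.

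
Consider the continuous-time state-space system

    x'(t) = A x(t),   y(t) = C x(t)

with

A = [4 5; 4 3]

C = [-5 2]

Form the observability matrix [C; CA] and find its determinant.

119

CA = [[-12, -19]]
Observability matrix O = [C; CA] = [[-5, 2], [-12, -19]]
det(O) = (-5)·(-19) - 2·(-12) = 95 - (-24) = 119
Since det(O) ≠ 0, rank(O) = 2 and the system is completely observable.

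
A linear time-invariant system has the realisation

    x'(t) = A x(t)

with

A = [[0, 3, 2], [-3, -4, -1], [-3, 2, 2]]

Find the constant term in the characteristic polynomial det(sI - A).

9

Expand det(sI - A) for the 3×3 matrix.
p(s) = s^3 + 2s^2 + 9s + 9.
(Check: constant term = det(-A) = (-1)^3 det A = 9; coefficient of s^2 = -tr A = 2.)
The constant term is 9.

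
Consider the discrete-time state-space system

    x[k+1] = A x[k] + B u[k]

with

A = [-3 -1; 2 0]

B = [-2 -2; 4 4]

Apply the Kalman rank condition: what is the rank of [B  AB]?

AB = [[2, 2], [-4, -4]]
Controllability matrix C = [B  AB] = [[-2, -2, 2, 2], [4, 4, -4, -4]]
Every column of C is a scalar multiple of column 1 = [-2, 4] (multipliers 1, 1, -1, -1), so the columns span a one-dimensional space.
C ≠ 0, hence rank(C) = 1.
rank(C) = 1 < n = 2, so the pair (A, B) is not completely controllable.

1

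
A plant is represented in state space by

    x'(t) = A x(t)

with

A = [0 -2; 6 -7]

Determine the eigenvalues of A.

det(sI - A) = s^2 - (tr A)s + det A, with tr A = 0 + (-7) = -7 and det A = 0·(-7) - (-2)·6 = 0 - (-12) = 12.
So p(s) = det(sI - A) = s^2 + 7s + 12.
Factor s^2 + 7s + 12: two numbers with sum -7 and product 12 are -3 and -4, so s^2 + 7s + 12 = (s + 3)(s + 4).
Hence p(s) = (s + 3) (s + 4), with roots -4, -3.
All eigenvalues have negative real part, so the system is asymptotically stable.

-4, -3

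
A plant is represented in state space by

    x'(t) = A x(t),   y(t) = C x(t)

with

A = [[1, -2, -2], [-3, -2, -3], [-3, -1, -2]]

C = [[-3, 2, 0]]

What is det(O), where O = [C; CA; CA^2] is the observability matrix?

144

CA = [[-9, 2, 0]]
CA^2 = [[-15, 14, 12]]
Observability matrix O = [C; CA; CA^2] = [[-3, 2, 0], [-9, 2, 0], [-15, 14, 12]]
Expanding along the first row, det(O) = (-3)·(2·12 - 0·14) - 2·((-9)·12 - 0·(-15)) + 0·((-9)·14 - 2·(-15)) = (-3)·24 - 2·(-108) + 0·(-96) = 144
Since det(O) ≠ 0, rank(O) = 3 and the system is completely observable.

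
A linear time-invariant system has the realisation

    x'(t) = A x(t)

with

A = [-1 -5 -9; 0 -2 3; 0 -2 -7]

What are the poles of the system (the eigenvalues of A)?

-5, -4, -1

det(sI - A) = s^3 - (tr A)s^2 + (M11 + M22 + M33)s - det A, where Mii is the 2×2 principal minor of A obtained by deleting row i and column i.
tr A = (-1) + (-2) + (-7) = -10; M11 = (-2)·(-7) - 3·(-2) = 14 - (-6) = 20; M22 = (-1)·(-7) - (-9)·0 = 7 - 0 = 7; M33 = (-1)·(-2) - (-5)·0 = 2 - 0 = 2; sum of minors = 29.
det A = (-1)·((-2)·(-7) - 3·(-2)) - (-5)·(0·(-7) - 3·0) + (-9)·(0·(-2) - (-2)·0) = (-1)·20 - (-5)·0 + (-9)·0 = -20.
So p(s) = det(sI - A) = s^3 + 10s^2 + 29s + 20.
Rational-root test: any integer root divides 20. Testing small divisors, s = -1 works: p(-1) = -1 + 10 + (-29) + 20 = 0, so (s + 1) is a factor.
Dividing, p(s) = (s + 1)(s^2 + 9s + 20).
Factor s^2 + 9s + 20: two numbers with sum -9 and product 20 are -4 and -5, so s^2 + 9s + 20 = (s + 4)(s + 5).
Hence p(s) = (s + 1) (s + 4) (s + 5), with roots -5, -4, -1.
All eigenvalues have negative real part, so the system is asymptotically stable.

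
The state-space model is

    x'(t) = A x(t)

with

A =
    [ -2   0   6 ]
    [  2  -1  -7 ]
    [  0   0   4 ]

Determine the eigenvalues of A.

det(sI - A) = s^3 - (tr A)s^2 + (M11 + M22 + M33)s - det A, where Mii is the 2×2 principal minor of A obtained by deleting row i and column i.
tr A = (-2) + (-1) + 4 = 1; M11 = (-1)·4 - (-7)·0 = -4 - 0 = -4; M22 = (-2)·4 - 6·0 = -8 - 0 = -8; M33 = (-2)·(-1) - 0·2 = 2 - 0 = 2; sum of minors = -10.
det A = (-2)·((-1)·4 - (-7)·0) - 0·(2·4 - (-7)·0) + 6·(2·0 - (-1)·0) = (-2)·(-4) - 0·8 + 6·0 = 8.
So p(s) = det(sI - A) = s^3 - s^2 - 10s - 8.
Rational-root test: any integer root divides -8. Testing small divisors, s = -1 works: p(-1) = -1 + (-1) + 10 + (-8) = 0, so (s + 1) is a factor.
Dividing, p(s) = (s + 1)(s^2 - 2s - 8).
Factor s^2 - 2s - 8: two numbers with sum 2 and product -8 are 4 and -2, so s^2 - 2s - 8 = (s - 4)(s + 2).
Hence p(s) = (s - 4) (s + 1) (s + 2), with roots -2, -1, 4.
At least one eigenvalue has non-negative real part, so the system is not asymptotically stable.

-2, -1, 4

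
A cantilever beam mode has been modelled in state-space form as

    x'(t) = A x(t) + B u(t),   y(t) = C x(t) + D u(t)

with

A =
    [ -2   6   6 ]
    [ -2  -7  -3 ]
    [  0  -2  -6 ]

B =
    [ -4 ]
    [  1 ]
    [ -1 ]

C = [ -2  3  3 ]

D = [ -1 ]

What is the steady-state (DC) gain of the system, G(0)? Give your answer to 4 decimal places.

2.2000

G(0) = C(-A)^{-1}B + D = -C A^{-1} B + D.
det A = -120, so A^{-1} = (1/-120)·adj(A) = [[-3/10, -1/5, -1/5], [1/10, -1/10, 3/20], [-1/30, 1/30, -13/60]]
A^{-1} B = [6/5, -13/20, 23/60]^T
C A^{-1} B = -16/5
G(0) = D - C A^{-1} B = -1 - (-16/5) = 11/5 ≈ 2.2000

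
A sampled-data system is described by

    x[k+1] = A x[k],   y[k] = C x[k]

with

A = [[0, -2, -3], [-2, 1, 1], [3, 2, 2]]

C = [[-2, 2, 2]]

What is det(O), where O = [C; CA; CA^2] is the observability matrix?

CA = [[2, 10, 12]]
CA^2 = [[16, 30, 28]]
Observability matrix O = [C; CA; CA^2] = [[-2, 2, 2], [2, 10, 12], [16, 30, 28]]
Expanding along the first row, det(O) = (-2)·(10·28 - 12·30) - 2·(2·28 - 12·16) + 2·(2·30 - 10·16) = (-2)·(-80) - 2·(-136) + 2·(-100) = 232
Since det(O) ≠ 0, rank(O) = 3 and the system is completely observable.

232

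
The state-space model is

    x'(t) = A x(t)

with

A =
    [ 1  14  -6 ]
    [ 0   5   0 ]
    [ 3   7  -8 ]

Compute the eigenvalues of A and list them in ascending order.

-5, -2, 5

det(sI - A) = s^3 - (tr A)s^2 + (M11 + M22 + M33)s - det A, where Mii is the 2×2 principal minor of A obtained by deleting row i and column i.
tr A = 1 + 5 + (-8) = -2; M11 = 5·(-8) - 0·7 = -40 - 0 = -40; M22 = 1·(-8) - (-6)·3 = -8 - (-18) = 10; M33 = 1·5 - 14·0 = 5 - 0 = 5; sum of minors = -25.
det A = 1·(5·(-8) - 0·7) - 14·(0·(-8) - 0·3) + (-6)·(0·7 - 5·3) = 1·(-40) - 14·0 + (-6)·(-15) = 50.
So p(s) = det(sI - A) = s^3 + 2s^2 - 25s - 50.
Rational-root test: any integer root divides -50. Testing small divisors, s = -2 works: p(-2) = -8 + 8 + 50 + (-50) = 0, so (s + 2) is a factor.
Dividing, p(s) = (s + 2)(s^2 - 25).
Factor s^2 - 25: two numbers with sum 0 and product -25 are 5 and -5, so s^2 - 25 = (s - 5)(s + 5).
Hence p(s) = (s - 5) (s + 2) (s + 5), with roots -5, -2, 5.
At least one eigenvalue has non-negative real part, so the system is not asymptotically stable.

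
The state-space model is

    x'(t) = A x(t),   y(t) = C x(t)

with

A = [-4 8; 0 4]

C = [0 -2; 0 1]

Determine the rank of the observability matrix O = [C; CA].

CA = [[0, -8], [0, 4]]
Observability matrix O = [C; CA] = [[0, -2], [0, 1], [0, -8], [0, 4]]
Every row of O is a scalar multiple of row 1 = [0, -2] (multipliers 1, -1/2, 4, -2), so the rows span a one-dimensional space.
O ≠ 0, hence rank(O) = 1.
rank(O) = 1 < n = 2, so the pair (A, C) is not completely observable.

1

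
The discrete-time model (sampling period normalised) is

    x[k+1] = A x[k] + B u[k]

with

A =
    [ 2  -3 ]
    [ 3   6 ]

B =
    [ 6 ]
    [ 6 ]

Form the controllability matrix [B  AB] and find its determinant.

AB = [[-6], [54]]
Controllability matrix C = [B  AB] = [[6, -6], [6, 54]]
det(C) = 6·54 - (-6)·6 = 324 - (-36) = 360
Since det(C) ≠ 0, rank(C) = 2 and the system is completely controllable.

360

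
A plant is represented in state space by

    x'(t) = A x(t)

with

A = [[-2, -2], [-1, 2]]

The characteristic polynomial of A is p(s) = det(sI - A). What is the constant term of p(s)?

For a 2×2 matrix, det(sI - A) = s^2 - (tr A)s + det A.
tr A = 0, det A = -6.
So p(s) = s^2 - 6.
The constant term is -6.

-6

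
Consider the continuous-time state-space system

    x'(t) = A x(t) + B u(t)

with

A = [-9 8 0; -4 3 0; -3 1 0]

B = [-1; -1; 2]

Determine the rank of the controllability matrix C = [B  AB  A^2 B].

2

AB = [[1], [1], [2]]
A^2B = [[-1], [-1], [-2]]
Controllability matrix C = [B  AB  A^2B] = [[-1, 1, -1], [-1, 1, -1], [2, 2, -2]]
The rows r1, r2, r3 of C are linearly dependent: -r1 + r2 = 0 (check each entry), so rank(C) ≤ 2.
The 2×2 minor from rows 1, 3, columns 1, 2 is (-1)·2 - 1·2 = -2 - 2 = -4 ≠ 0, so rank(C) = 2.
rank(C) = 2 < n = 3, so the pair (A, B) is not completely controllable.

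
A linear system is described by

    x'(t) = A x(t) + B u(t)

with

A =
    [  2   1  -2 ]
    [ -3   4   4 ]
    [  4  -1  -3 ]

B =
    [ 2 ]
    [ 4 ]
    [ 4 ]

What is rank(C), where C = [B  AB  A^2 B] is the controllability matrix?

AB = [[0], [26], [-8]]
A^2B = [[42], [72], [-2]]
Controllability matrix C = [B  AB  A^2B] = [[2, 0, 42], [4, 26, 72], [4, -8, -2]]
det(C) = 2·(26·(-2) - 72·(-8)) - 0·(4·(-2) - 72·4) + 42·(4·(-8) - 26·4) = 2·524 - 0·(-296) + 42·(-136) = -4664 ≠ 0, so rank(C) = 3.
rank(C) = 3 = n, so the pair (A, B) is completely controllable.

3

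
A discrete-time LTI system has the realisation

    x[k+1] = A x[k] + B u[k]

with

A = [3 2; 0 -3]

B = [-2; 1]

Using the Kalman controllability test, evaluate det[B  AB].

10

AB = [[-4], [-3]]
Controllability matrix C = [B  AB] = [[-2, -4], [1, -3]]
det(C) = (-2)·(-3) - (-4)·1 = 6 - (-4) = 10
Since det(C) ≠ 0, rank(C) = 2 and the system is completely controllable.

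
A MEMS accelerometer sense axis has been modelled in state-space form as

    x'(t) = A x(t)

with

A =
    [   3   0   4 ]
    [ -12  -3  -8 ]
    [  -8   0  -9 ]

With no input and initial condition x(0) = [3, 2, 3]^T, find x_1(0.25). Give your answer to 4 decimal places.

det(sI - A) = s^3 - (tr A)s^2 + (M11 + M22 + M33)s - det A, where Mii is the 2×2 principal minor of A obtained by deleting row i and column i.
tr A = 3 + (-3) + (-9) = -9; M11 = (-3)·(-9) - (-8)·0 = 27 - 0 = 27; M22 = 3·(-9) - 4·(-8) = -27 - (-32) = 5; M33 = 3·(-3) - 0·(-12) = -9 - 0 = -9; sum of minors = 23.
det A = 3·((-3)·(-9) - (-8)·0) - 0·((-12)·(-9) - (-8)·(-8)) + 4·((-12)·0 - (-3)·(-8)) = 3·27 - 0·44 + 4·(-24) = -15.
So p(s) = det(sI - A) = s^3 + 9s^2 + 23s + 15.
Rational-root test: any integer root divides 15. Testing small divisors, s = -1 works: p(-1) = -1 + 9 + (-23) + 15 = 0, so (s + 1) is a factor.
Dividing, p(s) = (s + 1)(s^2 + 8s + 15).
Factor s^2 + 8s + 15: two numbers with sum -8 and product 15 are -3 and -5, so s^2 + 8s + 15 = (s + 3)(s + 5).
Hence p(s) = (s + 1) (s + 3) (s + 5), with roots -5, -3, -1.
The eigenvalues -5, -3, -1 are distinct and real, so A is diagonalisable and x(t) = e^{At} x(0) = V diag(e^{λ_i t}) V^{-1} x(0), where the columns of V are the eigenvectors.
λ = -5: A - (-5)I = [[8, 0, 4], [-12, 2, -8], [-8, 0, -4]]. v must be orthogonal to every row; (row 1) × (row 2) = [-8, 16, 16], so take v_1 = [1, -2, -2]^T.
λ = -3: A - (-3)I = [[6, 0, 4], [-12, 0, -8], [-8, 0, -6]]. v must be orthogonal to every row; (row 1) × (row 3) = [0, 4, 0], so take v_2 = [0, 1, 0]^T.
λ = -1: A - (-1)I = [[4, 0, 4], [-12, -2, -8], [-8, 0, -8]]. v must be orthogonal to every row; (row 1) × (row 2) = [8, -16, -8], so take v_3 = [1, -2, -1]^T.
V = [v_1 v_2 v_3] = [[1, 0, 1], [-2, 1, -2], [-2, 0, -1]] has det V = 1, so V^{-1} = adj(V)/det V = [[-1, 0, -1], [2, 1, 0], [2, 0, 1]].
Modal coordinates z(0) = V^{-1} x(0): (-1)·3 + 0·2 + (-1)·3 = -6; 2·3 + 1·2 + 0·3 = 8; 2·3 + 0·2 + 1·3 = 9; so z(0) = [-6, 8, 9]^T.
x_1(t) = Σ_i (v_i)_1 · z_i(0) · e^{λ_i t} (row 1 of V times the modal terms).
x_1(0.25) = 1·(-6)·e^{-5·0.25} + 0·8·e^{-3·0.25} + 1·9·e^{-1·0.25} = (-6)·0.286505 + 0·0.472367 + 9·0.778801 = 5.2902.

5.2902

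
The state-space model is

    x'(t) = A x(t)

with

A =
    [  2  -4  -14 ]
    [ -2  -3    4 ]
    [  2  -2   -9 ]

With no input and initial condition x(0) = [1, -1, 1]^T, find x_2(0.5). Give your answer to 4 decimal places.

0.0664

det(sI - A) = s^3 - (tr A)s^2 + (M11 + M22 + M33)s - det A, where Mii is the 2×2 principal minor of A obtained by deleting row i and column i.
tr A = 2 + (-3) + (-9) = -10; M11 = (-3)·(-9) - 4·(-2) = 27 - (-8) = 35; M22 = 2·(-9) - (-14)·2 = -18 - (-28) = 10; M33 = 2·(-3) - (-4)·(-2) = -6 - 8 = -14; sum of minors = 31.
det A = 2·((-3)·(-9) - 4·(-2)) - (-4)·((-2)·(-9) - 4·2) + (-14)·((-2)·(-2) - (-3)·2) = 2·35 - (-4)·10 + (-14)·10 = -30.
So p(s) = det(sI - A) = s^3 + 10s^2 + 31s + 30.
Rational-root test: any integer root divides 30. Testing small divisors, s = -2 works: p(-2) = -8 + 40 + (-62) + 30 = 0, so (s + 2) is a factor.
Dividing, p(s) = (s + 2)(s^2 + 8s + 15).
Factor s^2 + 8s + 15: two numbers with sum -8 and product 15 are -3 and -5, so s^2 + 8s + 15 = (s + 3)(s + 5).
Hence p(s) = (s + 2) (s + 3) (s + 5), with roots -5, -3, -2.
The eigenvalues -5, -3, -2 are distinct and real, so A is diagonalisable and x(t) = e^{At} x(0) = V diag(e^{λ_i t}) V^{-1} x(0), where the columns of V are the eigenvectors.
λ = -5: A - (-5)I = [[7, -4, -14], [-2, 2, 4], [2, -2, -4]]. v must be orthogonal to every row; (row 1) × (row 2) = [12, 0, 6], so take v_1 = [2, 0, 1]^T.
λ = -3: A - (-3)I = [[5, -4, -14], [-2, 0, 4], [2, -2, -6]]. v must be orthogonal to every row; (row 1) × (row 2) = [-16, 8, -8], so take v_2 = [-2, 1, -1]^T.
λ = -2: A - (-2)I = [[4, -4, -14], [-2, -1, 4], [2, -2, -7]]. v must be orthogonal to every row; (row 1) × (row 2) = [-30, 12, -12], so take v_3 = [5, -2, 2]^T.
V = [v_1 v_2 v_3] = [[2, -2, 5], [0, 1, -2], [1, -1, 2]] has det V = -1, so V^{-1} = adj(V)/det V = [[0, 1, 1], [2, 1, -4], [1, 0, -2]].
Modal coordinates z(0) = V^{-1} x(0): 0·1 + 1·(-1) + 1·1 = 0; 2·1 + 1·(-1) + (-4)·1 = -3; 1·1 + 0·(-1) + (-2)·1 = -1; so z(0) = [0, -3, -1]^T.
x_2(t) = Σ_i (v_i)_2 · z_i(0) · e^{λ_i t} (row 2 of V times the modal terms).
x_2(0.5) = 0·0·e^{-5·0.5} + 1·(-3)·e^{-3·0.5} + (-2)·(-1)·e^{-2·0.5} = 0·0.082085 + (-3)·0.223130 + 2·0.367879 = 0.0664.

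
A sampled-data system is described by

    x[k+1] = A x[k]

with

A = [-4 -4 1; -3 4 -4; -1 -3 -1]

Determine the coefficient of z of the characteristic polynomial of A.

-39

Expand det(zI - A) for the 3×3 matrix.
p(z) = z^3 + z^2 - 39z - 73.
(Check: constant term = det(-A) = (-1)^3 det A = -73; coefficient of z^2 = -tr A = 1.)
The coefficient of z is -39.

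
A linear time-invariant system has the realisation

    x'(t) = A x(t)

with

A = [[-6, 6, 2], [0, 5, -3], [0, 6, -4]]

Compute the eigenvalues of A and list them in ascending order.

-6, -1, 2

det(sI - A) = s^3 - (tr A)s^2 + (M11 + M22 + M33)s - det A, where Mii is the 2×2 principal minor of A obtained by deleting row i and column i.
tr A = (-6) + 5 + (-4) = -5; M11 = 5·(-4) - (-3)·6 = -20 - (-18) = -2; M22 = (-6)·(-4) - 2·0 = 24 - 0 = 24; M33 = (-6)·5 - 6·0 = -30 - 0 = -30; sum of minors = -8.
det A = (-6)·(5·(-4) - (-3)·6) - 6·(0·(-4) - (-3)·0) + 2·(0·6 - 5·0) = (-6)·(-2) - 6·0 + 2·0 = 12.
So p(s) = det(sI - A) = s^3 + 5s^2 - 8s - 12.
Rational-root test: any integer root divides -12. Testing small divisors, s = -1 works: p(-1) = -1 + 5 + 8 + (-12) = 0, so (s + 1) is a factor.
Dividing, p(s) = (s + 1)(s^2 + 4s - 12).
Factor s^2 + 4s - 12: two numbers with sum -4 and product -12 are 2 and -6, so s^2 + 4s - 12 = (s - 2)(s + 6).
Hence p(s) = (s - 2) (s + 1) (s + 6), with roots -6, -1, 2.
At least one eigenvalue has non-negative real part, so the system is not asymptotically stable.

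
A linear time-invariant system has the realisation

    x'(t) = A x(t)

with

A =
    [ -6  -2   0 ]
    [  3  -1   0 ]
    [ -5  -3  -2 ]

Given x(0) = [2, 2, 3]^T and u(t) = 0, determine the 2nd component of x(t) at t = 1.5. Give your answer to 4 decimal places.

det(sI - A) = s^3 - (tr A)s^2 + (M11 + M22 + M33)s - det A, where Mii is the 2×2 principal minor of A obtained by deleting row i and column i.
tr A = (-6) + (-1) + (-2) = -9; M11 = (-1)·(-2) - 0·(-3) = 2 - 0 = 2; M22 = (-6)·(-2) - 0·(-5) = 12 - 0 = 12; M33 = (-6)·(-1) - (-2)·3 = 6 - (-6) = 12; sum of minors = 26.
det A = (-6)·((-1)·(-2) - 0·(-3)) - (-2)·(3·(-2) - 0·(-5)) + 0·(3·(-3) - (-1)·(-5)) = (-6)·2 - (-2)·(-6) + 0·(-14) = -24.
So p(s) = det(sI - A) = s^3 + 9s^2 + 26s + 24.
Rational-root test: any integer root divides 24. Testing small divisors, s = -2 works: p(-2) = -8 + 36 + (-52) + 24 = 0, so (s + 2) is a factor.
Dividing, p(s) = (s + 2)(s^2 + 7s + 12).
Factor s^2 + 7s + 12: two numbers with sum -7 and product 12 are -3 and -4, so s^2 + 7s + 12 = (s + 3)(s + 4).
Hence p(s) = (s + 2) (s + 3) (s + 4), with roots -4, -3, -2.
The eigenvalues -4, -3, -2 are distinct and real, so A is diagonalisable and x(t) = e^{At} x(0) = V diag(e^{λ_i t}) V^{-1} x(0), where the columns of V are the eigenvectors.
λ = -4: A - (-4)I = [[-2, -2, 0], [3, 3, 0], [-5, -3, 2]]. v must be orthogonal to every row; (row 1) × (row 3) = [-4, 4, -4], so take v_1 = [1, -1, 1]^T.
λ = -3: A - (-3)I = [[-3, -2, 0], [3, 2, 0], [-5, -3, 1]]. v must be orthogonal to every row; (row 1) × (row 3) = [-2, 3, -1], so take v_2 = [-2, 3, -1]^T.
λ = -2: A - (-2)I = [[-4, -2, 0], [3, 1, 0], [-5, -3, 0]]. v must be orthogonal to every row; (row 1) × (row 2) = [0, 0, 2], so take v_3 = [0, 0, -1]^T.
V = [v_1 v_2 v_3] = [[1, -2, 0], [-1, 3, 0], [1, -1, -1]] has det V = -1, so V^{-1} = adj(V)/det V = [[3, 2, 0], [1, 1, 0], [2, 1, -1]].
Modal coordinates z(0) = V^{-1} x(0): 3·2 + 2·2 + 0·3 = 10; 1·2 + 1·2 + 0·3 = 4; 2·2 + 1·2 + (-1)·3 = 3; so z(0) = [10, 4, 3]^T.
x_2(t) = Σ_i (v_i)_2 · z_i(0) · e^{λ_i t} (row 2 of V times the modal terms).
x_2(1.5) = (-1)·10·e^{-4·1.5} + 3·4·e^{-3·1.5} + 0·3·e^{-2·1.5} = (-10)·0.002479 + 12·0.011109 + 0·0.049787 = 0.1085.

0.1085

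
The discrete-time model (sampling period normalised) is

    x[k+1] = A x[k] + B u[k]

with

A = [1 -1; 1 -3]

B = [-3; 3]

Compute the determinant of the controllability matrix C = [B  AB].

54

AB = [[-6], [-12]]
Controllability matrix C = [B  AB] = [[-3, -6], [3, -12]]
det(C) = (-3)·(-12) - (-6)·3 = 36 - (-18) = 54
Since det(C) ≠ 0, rank(C) = 2 and the system is completely controllable.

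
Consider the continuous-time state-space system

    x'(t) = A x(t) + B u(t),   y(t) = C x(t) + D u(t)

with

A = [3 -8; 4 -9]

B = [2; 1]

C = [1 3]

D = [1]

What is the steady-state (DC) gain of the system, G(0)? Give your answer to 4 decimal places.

G(0) = C(-A)^{-1}B + D = -C A^{-1} B + D.
det A = 5, so A^{-1} = (1/5)·adj(A) = [[-9/5, 8/5], [-4/5, 3/5]]
A^{-1} B = [-2, -1]^T
C A^{-1} B = -5
G(0) = D - C A^{-1} B = 1 - (-5) = 6

6.0000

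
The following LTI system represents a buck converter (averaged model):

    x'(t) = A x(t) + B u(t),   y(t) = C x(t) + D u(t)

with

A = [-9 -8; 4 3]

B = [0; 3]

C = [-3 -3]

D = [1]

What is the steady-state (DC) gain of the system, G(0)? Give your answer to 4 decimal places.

-0.8000

G(0) = C(-A)^{-1}B + D = -C A^{-1} B + D.
det A = 5, so A^{-1} = (1/5)·adj(A) = [[3/5, 8/5], [-4/5, -9/5]]
A^{-1} B = [24/5, -27/5]^T
C A^{-1} B = 9/5
G(0) = D - C A^{-1} B = 1 - (9/5) = -4/5 ≈ -0.8000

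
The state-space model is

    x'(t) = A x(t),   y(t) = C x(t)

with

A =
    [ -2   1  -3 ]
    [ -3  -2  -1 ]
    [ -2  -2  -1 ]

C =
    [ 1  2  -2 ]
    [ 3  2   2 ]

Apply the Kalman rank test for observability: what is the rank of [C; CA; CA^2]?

CA = [[-4, 1, -3], [-16, -5, -13]]
CA^2 = [[11, 0, 14], [73, 20, 66]]
Observability matrix O = [C; CA; CA^2] = [[1, 2, -2], [3, 2, 2], [-4, 1, -3], [-16, -5, -13], [11, 0, 14], [73, 20, 66]]
Take the 3×3 submatrix of O formed by rows 1, 2, 3: [[1, 2, -2], [3, 2, 2], [-4, 1, -3]]. Its determinant is 1·(2·(-3) - 2·1) - 2·(3·(-3) - 2·(-4)) + (-2)·(3·1 - 2·(-4)) = 1·(-8) - 2·(-1) + (-2)·11 = -28 ≠ 0.
So rank(O) ≥ 3; since O has 3 columns, rank(O) = 3.
rank(O) = 3 = n, so the pair (A, C) is completely observable.

3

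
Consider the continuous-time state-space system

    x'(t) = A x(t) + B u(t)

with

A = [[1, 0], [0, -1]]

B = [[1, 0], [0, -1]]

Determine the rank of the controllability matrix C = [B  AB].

AB = [[1, 0], [0, 1]]
Controllability matrix C = [B  AB] = [[1, 0, 1, 0], [0, -1, 0, 1]]
Take the 2×2 submatrix of C formed by columns 1, 2: [[1, 0], [0, -1]]. Its determinant is 1·(-1) - 0·0 = -1 - 0 = -1 ≠ 0.
So rank(C) ≥ 2; since C has 2 rows, rank(C) = 2.
rank(C) = 2 = n, so the pair (A, B) is completely controllable.

2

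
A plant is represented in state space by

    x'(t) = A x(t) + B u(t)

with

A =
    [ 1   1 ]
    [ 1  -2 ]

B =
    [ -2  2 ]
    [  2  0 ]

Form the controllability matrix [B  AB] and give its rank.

2

AB = [[0, 2], [-6, 2]]
Controllability matrix C = [B  AB] = [[-2, 2, 0, 2], [2, 0, -6, 2]]
Take the 2×2 submatrix of C formed by columns 1, 2: [[-2, 2], [2, 0]]. Its determinant is (-2)·0 - 2·2 = 0 - 4 = -4 ≠ 0.
So rank(C) ≥ 2; since C has 2 rows, rank(C) = 2.
rank(C) = 2 = n, so the pair (A, B) is completely controllable.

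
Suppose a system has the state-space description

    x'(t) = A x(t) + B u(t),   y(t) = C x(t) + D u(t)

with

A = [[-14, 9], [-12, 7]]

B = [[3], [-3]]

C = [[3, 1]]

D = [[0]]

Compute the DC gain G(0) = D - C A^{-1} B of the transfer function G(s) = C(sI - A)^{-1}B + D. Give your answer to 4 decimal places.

-22.2000

G(0) = C(-A)^{-1}B + D = -C A^{-1} B + D.
det A = 10, so A^{-1} = (1/10)·adj(A) = [[7/10, -9/10], [6/5, -7/5]]
A^{-1} B = [24/5, 39/5]^T
C A^{-1} B = 111/5
G(0) = D - C A^{-1} B = 0 - (111/5) = -111/5 ≈ -22.2000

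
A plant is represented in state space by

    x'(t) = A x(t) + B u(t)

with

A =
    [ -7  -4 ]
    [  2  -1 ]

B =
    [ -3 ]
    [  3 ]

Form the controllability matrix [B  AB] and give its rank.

AB = [[9], [-9]]
Controllability matrix C = [B  AB] = [[-3, 9], [3, -9]]
Every column of C is a scalar multiple of column 1 = [-3, 3] (multipliers 1, -3), so the columns span a one-dimensional space.
C ≠ 0, hence rank(C) = 1.
rank(C) = 1 < n = 2, so the pair (A, B) is not completely controllable.

1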